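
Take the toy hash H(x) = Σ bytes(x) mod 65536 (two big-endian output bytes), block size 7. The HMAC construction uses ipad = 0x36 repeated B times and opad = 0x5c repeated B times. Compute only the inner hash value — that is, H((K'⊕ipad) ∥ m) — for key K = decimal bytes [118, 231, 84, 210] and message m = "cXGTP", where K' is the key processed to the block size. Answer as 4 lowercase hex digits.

049f

Key decimal bytes [118, 231, 84, 210] = 76 e7 54 d2 is 4 bytes ≤ B = 7; zero-pad to 7 bytes: K' = 76 e7 54 d2 00 00 00.
K' ⊕ ipad = 40 d1 62 e4 36 36 36.
Inner input = 40 d1 62 e4 36 36 36 ∥ 63 58 47 54 50.
Inner hash: sum = 64+209+98+228+54+54+54+99+88+71+84+80 = 1183 → 04 9f.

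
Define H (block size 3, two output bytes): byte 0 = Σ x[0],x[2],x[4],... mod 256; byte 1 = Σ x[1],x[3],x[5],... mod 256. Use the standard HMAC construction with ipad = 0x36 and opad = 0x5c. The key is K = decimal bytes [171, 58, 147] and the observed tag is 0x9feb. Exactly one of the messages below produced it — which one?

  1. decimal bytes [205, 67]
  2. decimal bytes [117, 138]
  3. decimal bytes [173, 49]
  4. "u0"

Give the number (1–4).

Key decimal bytes [171, 58, 147] = ab 3a 93 is exactly B = 3 bytes: K' = ab 3a 93.
K' ⊕ ipad = 9d 0c a5; K' ⊕ opad = f7 66 cf.
m1: inner = H(9d 0c a5 cd 43) = 85 d9; tag = H(f7 66 cf 85 d9) = 9feb ← matches
m2: inner = H(9d 0c a5 75 8a) = cc 81; tag = H(f7 66 cf cc 81) = 4732
m3: inner = H(9d 0c a5 ad 31) = 73 b9; tag = H(f7 66 cf 73 b9) = 7fd9
m4: inner = H(9d 0c a5 75 30) = 72 81; tag = H(f7 66 cf 72 81) = 47d8

1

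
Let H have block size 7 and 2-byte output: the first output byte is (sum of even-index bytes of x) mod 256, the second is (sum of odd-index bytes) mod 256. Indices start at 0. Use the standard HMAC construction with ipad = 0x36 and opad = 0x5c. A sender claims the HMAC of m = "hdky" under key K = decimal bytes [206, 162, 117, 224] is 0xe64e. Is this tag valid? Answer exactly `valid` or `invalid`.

Key decimal bytes [206, 162, 117, 224] = ce a2 75 e0 is 4 bytes ≤ B = 7; zero-pad to 7 bytes: K' = ce a2 75 e0 00 00 00.
K' ⊕ ipad = f8 94 43 d6 36 36 36; K' ⊕ opad = 92 fe 29 bc 5c 5c 5c.
Inner hash: even-index sum = 644 mod 256 = 132; odd-index sum = 627 mod 256 = 115 → 84 73.
Outer hash (recomputed tag): even-index sum = 486 mod 256 = 230; odd-index sum = 666 mod 256 = 154 → e6 9a.
Recomputed tag = e69a; claimed = e64e → mismatch.

invalid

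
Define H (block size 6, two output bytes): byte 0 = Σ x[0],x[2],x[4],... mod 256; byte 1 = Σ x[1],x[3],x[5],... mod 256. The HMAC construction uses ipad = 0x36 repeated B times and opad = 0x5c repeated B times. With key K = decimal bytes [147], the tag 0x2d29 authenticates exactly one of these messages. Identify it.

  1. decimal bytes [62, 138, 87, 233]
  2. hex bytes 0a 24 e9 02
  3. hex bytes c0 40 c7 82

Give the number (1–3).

Key decimal bytes [147] = 93 is 1 byte ≤ B = 6; zero-pad to 6 bytes: K' = 93 00 00 00 00 00.
K' ⊕ ipad = a5 36 36 36 36 36; K' ⊕ opad = cf 5c 5c 5c 5c 5c.
m1: inner = H(a5 36 36 36 36 36 3e 8a 57 e9) = a6 15; tag = H(cf 5c 5c 5c 5c 5c a6 15) = 2d29 ← matches
m2: inner = H(a5 36 36 36 36 36 0a 24 e9 02) = 04 c8; tag = H(cf 5c 5c 5c 5c 5c 04 c8) = 8bdc
m3: inner = H(a5 36 36 36 36 36 c0 40 c7 82) = 98 64; tag = H(cf 5c 5c 5c 5c 5c 98 64) = 1f78

1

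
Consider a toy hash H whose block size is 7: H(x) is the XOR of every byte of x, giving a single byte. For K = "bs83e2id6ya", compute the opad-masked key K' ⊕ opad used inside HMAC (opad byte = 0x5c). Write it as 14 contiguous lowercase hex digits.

Key "bs83e2id6ya" = 62 73 38 33 65 32 69 64 36 79 61 is 11 bytes > B = 7, so hash it first: H(key) = 6e, then zero-pad to 7 bytes: K' = 6e 00 00 00 00 00 00.
XOR each byte with 0x5c: 6e⊕5c=32, 00⊕5c=5c, 00⊕5c=5c, 00⊕5c=5c, 00⊕5c=5c, 00⊕5c=5c, 00⊕5c=5c.

325c5c5c5c5c5c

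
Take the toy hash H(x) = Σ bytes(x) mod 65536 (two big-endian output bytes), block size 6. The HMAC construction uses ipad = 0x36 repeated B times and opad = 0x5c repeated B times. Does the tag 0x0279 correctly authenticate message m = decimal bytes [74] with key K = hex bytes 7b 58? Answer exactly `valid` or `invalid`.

Key hex bytes 7b 58 is 2 bytes ≤ B = 6; zero-pad to 6 bytes: K' = 7b 58 00 00 00 00.
K' ⊕ ipad = 4d 6e 36 36 36 36; K' ⊕ opad = 27 04 5c 5c 5c 5c.
Inner hash: sum = 77+110+54+54+54+54+74 = 477 → 01 dd.
Outer hash (recomputed tag): sum = 39+4+92+92+92+92+1+221 = 633 → 02 79.
Recomputed tag = 0279; claimed = 0279 → match.

valid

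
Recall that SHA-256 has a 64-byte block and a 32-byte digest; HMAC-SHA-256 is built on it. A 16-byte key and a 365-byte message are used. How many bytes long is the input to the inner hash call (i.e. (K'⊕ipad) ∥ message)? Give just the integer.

429

Key is 16 ≤ 64 bytes, zero-padded: |K'| = 64.
Inner input = (K'⊕ipad) ∥ m → 64 + 365 = 429 bytes.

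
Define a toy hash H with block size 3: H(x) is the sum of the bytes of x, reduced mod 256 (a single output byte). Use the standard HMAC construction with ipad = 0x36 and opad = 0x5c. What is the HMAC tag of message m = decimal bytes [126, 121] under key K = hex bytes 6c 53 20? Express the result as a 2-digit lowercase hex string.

Key hex bytes 6c 53 20 is exactly B = 3 bytes: K' = 6c 53 20.
K' ⊕ ipad = 5a 65 16.  K' ⊕ opad = 30 0f 7c.
Inner input = (K'⊕ipad) ∥ m = 5a 65 16 ∥ 7e 79.
Inner hash: sum = 90+101+22+126+121 = 460; mod 256 = 204 → cc.
Outer input = (K'⊕opad) ∥ inner = 30 0f 7c ∥ cc.
Outer hash (tag): sum = 48+15+124+204 = 391; mod 256 = 135 → 87.

87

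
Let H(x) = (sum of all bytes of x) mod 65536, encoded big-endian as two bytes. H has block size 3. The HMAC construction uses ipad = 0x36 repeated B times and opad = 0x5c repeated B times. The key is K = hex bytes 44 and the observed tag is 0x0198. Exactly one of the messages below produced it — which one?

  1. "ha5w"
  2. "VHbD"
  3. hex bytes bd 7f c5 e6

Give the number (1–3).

3

Key hex bytes 44 is 1 byte ≤ B = 3; zero-pad to 3 bytes: K' = 44 00 00.
K' ⊕ ipad = 72 36 36; K' ⊕ opad = 18 5c 5c.
m1: inner = H(72 36 36 68 61 35 77) = 02 53; tag = H(18 5c 5c 02 53) = 0125
m2: inner = H(72 36 36 56 48 62 44) = 02 22; tag = H(18 5c 5c 02 22) = 00f4
m3: inner = H(72 36 36 bd 7f c5 e6) = 03 c5; tag = H(18 5c 5c 03 c5) = 0198 ← matches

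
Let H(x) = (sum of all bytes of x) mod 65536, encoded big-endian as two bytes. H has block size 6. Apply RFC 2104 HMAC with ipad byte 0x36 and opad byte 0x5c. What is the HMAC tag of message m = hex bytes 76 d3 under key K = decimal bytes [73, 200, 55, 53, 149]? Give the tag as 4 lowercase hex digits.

Key decimal bytes [73, 200, 55, 53, 149] = 49 c8 37 35 95 is 5 bytes ≤ B = 6; zero-pad to 6 bytes: K' = 49 c8 37 35 95 00.
K' ⊕ ipad = 7f fe 01 03 a3 36.  K' ⊕ opad = 15 94 6b 69 c9 5c.
Inner input = (K'⊕ipad) ∥ m = 7f fe 01 03 a3 36 ∥ 76 d3.
Inner hash: sum = 127+254+1+3+163+54+118+211 = 931 → 03 a3.
Outer input = (K'⊕opad) ∥ inner = 15 94 6b 69 c9 5c ∥ 03 a3.
Outer hash (tag): sum = 21+148+107+105+201+92+3+163 = 840 → 03 48.

0348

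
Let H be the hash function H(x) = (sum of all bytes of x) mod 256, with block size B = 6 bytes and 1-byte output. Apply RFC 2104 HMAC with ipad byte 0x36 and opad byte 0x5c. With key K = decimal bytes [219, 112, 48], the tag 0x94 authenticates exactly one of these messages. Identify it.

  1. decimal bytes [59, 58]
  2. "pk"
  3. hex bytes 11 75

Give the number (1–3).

Key decimal bytes [219, 112, 48] = db 70 30 is 3 bytes ≤ B = 6; zero-pad to 6 bytes: K' = db 70 30 00 00 00.
K' ⊕ ipad = ed 46 06 36 36 36; K' ⊕ opad = 87 2c 6c 5c 5c 5c.
m1: inner = H(ed 46 06 36 36 36 3b 3a) = 50; tag = H(87 2c 6c 5c 5c 5c 50) = 83
m2: inner = H(ed 46 06 36 36 36 70 6b) = b6; tag = H(87 2c 6c 5c 5c 5c b6) = e9
m3: inner = H(ed 46 06 36 36 36 11 75) = 61; tag = H(87 2c 6c 5c 5c 5c 61) = 94 ← matches

3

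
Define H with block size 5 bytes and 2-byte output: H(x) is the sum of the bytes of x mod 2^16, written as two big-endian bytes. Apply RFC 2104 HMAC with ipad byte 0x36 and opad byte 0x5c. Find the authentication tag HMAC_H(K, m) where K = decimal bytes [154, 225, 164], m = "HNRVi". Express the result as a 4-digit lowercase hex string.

035f

Key decimal bytes [154, 225, 164] = 9a e1 a4 is 3 bytes ≤ B = 5; zero-pad to 5 bytes: K' = 9a e1 a4 00 00.
K' ⊕ ipad = ac d7 92 36 36.  K' ⊕ opad = c6 bd f8 5c 5c.
Inner input = (K'⊕ipad) ∥ m = ac d7 92 36 36 ∥ 48 4e 52 56 69.
Inner hash: sum = 172+215+146+54+54+72+78+82+86+105 = 1064 → 04 28.
Outer input = (K'⊕opad) ∥ inner = c6 bd f8 5c 5c ∥ 04 28.
Outer hash (tag): sum = 198+189+248+92+92+4+40 = 863 → 03 5f.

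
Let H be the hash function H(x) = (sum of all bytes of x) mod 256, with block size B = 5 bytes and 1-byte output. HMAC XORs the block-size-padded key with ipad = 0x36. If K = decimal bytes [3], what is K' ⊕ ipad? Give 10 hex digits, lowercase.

3536363636

Key decimal bytes [3] = 03 is 1 byte ≤ B = 5; zero-pad to 5 bytes: K' = 03 00 00 00 00.
XOR each byte with 0x36: 03⊕36=35, 00⊕36=36, 00⊕36=36, 00⊕36=36, 00⊕36=36.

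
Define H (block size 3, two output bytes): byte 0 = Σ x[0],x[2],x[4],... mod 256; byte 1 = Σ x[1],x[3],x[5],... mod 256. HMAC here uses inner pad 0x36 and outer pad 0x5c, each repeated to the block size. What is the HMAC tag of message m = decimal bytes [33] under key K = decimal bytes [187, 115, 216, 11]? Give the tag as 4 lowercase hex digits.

94fd

Key decimal bytes [187, 115, 216, 11] = bb 73 d8 0b is 4 bytes > B = 3, so hash it first: H(key) = 93 7e, then zero-pad to 3 bytes: K' = 93 7e 00.
K' ⊕ ipad = a5 48 36.  K' ⊕ opad = cf 22 5c.
Inner input = (K'⊕ipad) ∥ m = a5 48 36 ∥ 21.
Inner hash: even-index sum = 219 mod 256 = 219; odd-index sum = 105 mod 256 = 105 → db 69.
Outer input = (K'⊕opad) ∥ inner = cf 22 5c ∥ db 69.
Outer hash (tag): even-index sum = 404 mod 256 = 148; odd-index sum = 253 mod 256 = 253 → 94 fd.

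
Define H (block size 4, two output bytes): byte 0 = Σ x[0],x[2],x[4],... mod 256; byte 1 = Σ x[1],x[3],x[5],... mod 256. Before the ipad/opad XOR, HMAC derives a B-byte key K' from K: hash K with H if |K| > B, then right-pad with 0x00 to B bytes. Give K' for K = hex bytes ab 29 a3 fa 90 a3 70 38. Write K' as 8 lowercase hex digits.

4efe0000

|K| = 8 > B = 4, so first hash the key.
H(K): even-index sum = 590 mod 256 = 78; odd-index sum = 510 mod 256 = 254 → 4e fe.
Zero-pad H(K) = 4e fe to 4 bytes: K' = 4e fe 00 00.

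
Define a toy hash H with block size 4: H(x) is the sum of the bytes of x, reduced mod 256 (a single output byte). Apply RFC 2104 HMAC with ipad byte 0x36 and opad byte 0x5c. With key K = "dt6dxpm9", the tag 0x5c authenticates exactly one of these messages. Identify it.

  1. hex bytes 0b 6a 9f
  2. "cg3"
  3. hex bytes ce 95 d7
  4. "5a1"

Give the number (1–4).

1

Key "dt6dxpm9" = 64 74 36 64 78 70 6d 39 is 8 bytes > B = 4, so hash it first: H(key) = 00, then zero-pad to 4 bytes: K' = 00 00 00 00.
K' ⊕ ipad = 36 36 36 36; K' ⊕ opad = 5c 5c 5c 5c.
m1: inner = H(36 36 36 36 0b 6a 9f) = ec; tag = H(5c 5c 5c 5c ec) = 5c ← matches
m2: inner = H(36 36 36 36 63 67 33) = d5; tag = H(5c 5c 5c 5c d5) = 45
m3: inner = H(36 36 36 36 ce 95 d7) = 12; tag = H(5c 5c 5c 5c 12) = 82
m4: inner = H(36 36 36 36 35 61 31) = 9f; tag = H(5c 5c 5c 5c 9f) = 0f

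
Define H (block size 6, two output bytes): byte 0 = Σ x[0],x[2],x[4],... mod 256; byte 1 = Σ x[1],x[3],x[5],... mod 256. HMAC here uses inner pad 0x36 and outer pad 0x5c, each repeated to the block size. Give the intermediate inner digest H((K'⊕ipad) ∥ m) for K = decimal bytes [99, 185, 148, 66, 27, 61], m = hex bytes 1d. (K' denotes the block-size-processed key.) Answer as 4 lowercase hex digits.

410e

Key decimal bytes [99, 185, 148, 66, 27, 61] = 63 b9 94 42 1b 3d is exactly B = 6 bytes: K' = 63 b9 94 42 1b 3d.
K' ⊕ ipad = 55 8f a2 74 2d 0b.
Inner input = 55 8f a2 74 2d 0b ∥ 1d.
Inner hash: even-index sum = 321 mod 256 = 65; odd-index sum = 270 mod 256 = 14 → 41 0e.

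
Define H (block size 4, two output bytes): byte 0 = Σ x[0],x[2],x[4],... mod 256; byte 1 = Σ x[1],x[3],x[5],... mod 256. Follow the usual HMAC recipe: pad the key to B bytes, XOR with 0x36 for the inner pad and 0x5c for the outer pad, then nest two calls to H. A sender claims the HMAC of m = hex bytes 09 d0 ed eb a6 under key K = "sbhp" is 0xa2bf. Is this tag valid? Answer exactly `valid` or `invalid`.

Key "sbhp" = 73 62 68 70 is exactly B = 4 bytes: K' = 73 62 68 70.
K' ⊕ ipad = 45 54 5e 46; K' ⊕ opad = 2f 3e 34 2c.
Inner hash: even-index sum = 575 mod 256 = 63; odd-index sum = 597 mod 256 = 85 → 3f 55.
Outer hash (recomputed tag): even-index sum = 162 mod 256 = 162; odd-index sum = 191 mod 256 = 191 → a2 bf.
Recomputed tag = a2bf; claimed = a2bf → match.

valid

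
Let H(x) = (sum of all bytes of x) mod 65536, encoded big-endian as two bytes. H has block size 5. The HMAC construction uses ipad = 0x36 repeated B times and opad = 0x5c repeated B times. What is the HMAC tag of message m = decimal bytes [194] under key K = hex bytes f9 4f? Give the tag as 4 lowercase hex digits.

027a

Key hex bytes f9 4f is 2 bytes ≤ B = 5; zero-pad to 5 bytes: K' = f9 4f 00 00 00.
K' ⊕ ipad = cf 79 36 36 36.  K' ⊕ opad = a5 13 5c 5c 5c.
Inner input = (K'⊕ipad) ∥ m = cf 79 36 36 36 ∥ c2.
Inner hash: sum = 207+121+54+54+54+194 = 684 → 02 ac.
Outer input = (K'⊕opad) ∥ inner = a5 13 5c 5c 5c ∥ 02 ac.
Outer hash (tag): sum = 165+19+92+92+92+2+172 = 634 → 02 7a.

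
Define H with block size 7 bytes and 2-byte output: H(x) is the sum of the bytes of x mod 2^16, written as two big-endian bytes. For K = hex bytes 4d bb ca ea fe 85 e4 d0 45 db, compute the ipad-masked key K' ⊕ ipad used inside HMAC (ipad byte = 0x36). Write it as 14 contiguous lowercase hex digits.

Key hex bytes 4d bb ca ea fe 85 e4 d0 45 db is 10 bytes > B = 7, so hash it first: H(key) = 07 13, then zero-pad to 7 bytes: K' = 07 13 00 00 00 00 00.
XOR each byte with 0x36: 07⊕36=31, 13⊕36=25, 00⊕36=36, 00⊕36=36, 00⊕36=36, 00⊕36=36, 00⊕36=36.

31253636363636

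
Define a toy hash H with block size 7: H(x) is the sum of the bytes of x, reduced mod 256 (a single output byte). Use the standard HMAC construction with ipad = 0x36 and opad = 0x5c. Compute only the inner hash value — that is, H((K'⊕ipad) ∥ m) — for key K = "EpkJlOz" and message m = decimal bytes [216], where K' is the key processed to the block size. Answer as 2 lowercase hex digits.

Key "EpkJlOz" = 45 70 6b 4a 6c 4f 7a is exactly B = 7 bytes: K' = 45 70 6b 4a 6c 4f 7a.
K' ⊕ ipad = 73 46 5d 7c 5a 79 4c.
Inner input = 73 46 5d 7c 5a 79 4c ∥ d8.
Inner hash: sum = 115+70+93+124+90+121+76+216 = 905; mod 256 = 137 → 89.

89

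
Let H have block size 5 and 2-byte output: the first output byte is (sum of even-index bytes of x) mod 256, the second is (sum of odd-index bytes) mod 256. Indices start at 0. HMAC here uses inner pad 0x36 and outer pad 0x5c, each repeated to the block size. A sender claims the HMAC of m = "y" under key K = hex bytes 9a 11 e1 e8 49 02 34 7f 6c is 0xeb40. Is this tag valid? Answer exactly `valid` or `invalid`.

valid

Key hex bytes 9a 11 e1 e8 49 02 34 7f 6c is 9 bytes > B = 5, so hash it first: H(key) = 64 7a, then zero-pad to 5 bytes: K' = 64 7a 00 00 00.
K' ⊕ ipad = 52 4c 36 36 36; K' ⊕ opad = 38 26 5c 5c 5c.
Inner hash: even-index sum = 190 mod 256 = 190; odd-index sum = 251 mod 256 = 251 → be fb.
Outer hash (recomputed tag): even-index sum = 491 mod 256 = 235; odd-index sum = 320 mod 256 = 64 → eb 40.
Recomputed tag = eb40; claimed = eb40 → match.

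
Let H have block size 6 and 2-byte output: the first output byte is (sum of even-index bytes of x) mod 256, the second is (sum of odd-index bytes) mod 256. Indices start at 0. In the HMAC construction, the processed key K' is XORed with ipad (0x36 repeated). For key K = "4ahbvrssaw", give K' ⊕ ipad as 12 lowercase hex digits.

d02936363636

Key "4ahbvrssaw" = 34 61 68 62 76 72 73 73 61 77 is 10 bytes > B = 6, so hash it first: H(key) = e6 1f, then zero-pad to 6 bytes: K' = e6 1f 00 00 00 00.
XOR each byte with 0x36: e6⊕36=d0, 1f⊕36=29, 00⊕36=36, 00⊕36=36, 00⊕36=36, 00⊕36=36.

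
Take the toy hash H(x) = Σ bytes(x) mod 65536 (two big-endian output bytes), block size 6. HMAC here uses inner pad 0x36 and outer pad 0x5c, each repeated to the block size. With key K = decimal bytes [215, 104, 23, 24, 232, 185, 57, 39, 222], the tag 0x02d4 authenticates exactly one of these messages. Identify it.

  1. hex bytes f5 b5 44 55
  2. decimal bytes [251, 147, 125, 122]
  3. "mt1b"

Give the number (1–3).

Key decimal bytes [215, 104, 23, 24, 232, 185, 57, 39, 222] = d7 68 17 18 e8 b9 39 27 de is 9 bytes > B = 6, so hash it first: H(key) = 04 4d, then zero-pad to 6 bytes: K' = 04 4d 00 00 00 00.
K' ⊕ ipad = 32 7b 36 36 36 36; K' ⊕ opad = 58 11 5c 5c 5c 5c.
m1: inner = H(32 7b 36 36 36 36 f5 b5 44 55) = 03 c8; tag = H(58 11 5c 5c 5c 5c 03 c8) = 02a4
m2: inner = H(32 7b 36 36 36 36 fb 93 7d 7a) = 04 0a; tag = H(58 11 5c 5c 5c 5c 04 0a) = 01e7
m3: inner = H(32 7b 36 36 36 36 6d 74 31 62) = 02 f9; tag = H(58 11 5c 5c 5c 5c 02 f9) = 02d4 ← matches

3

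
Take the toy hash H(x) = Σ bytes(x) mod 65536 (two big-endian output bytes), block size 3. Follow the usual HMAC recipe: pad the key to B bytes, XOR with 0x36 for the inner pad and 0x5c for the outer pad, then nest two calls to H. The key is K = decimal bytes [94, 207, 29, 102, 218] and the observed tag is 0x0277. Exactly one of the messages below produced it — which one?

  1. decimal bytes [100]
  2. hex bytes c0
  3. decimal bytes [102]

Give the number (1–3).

Key decimal bytes [94, 207, 29, 102, 218] = 5e cf 1d 66 da is 5 bytes > B = 3, so hash it first: H(key) = 02 8a, then zero-pad to 3 bytes: K' = 02 8a 00.
K' ⊕ ipad = 34 bc 36; K' ⊕ opad = 5e d6 5c.
m1: inner = H(34 bc 36 64) = 01 8a; tag = H(5e d6 5c 01 8a) = 021b
m2: inner = H(34 bc 36 c0) = 01 e6; tag = H(5e d6 5c 01 e6) = 0277 ← matches
m3: inner = H(34 bc 36 66) = 01 8c; tag = H(5e d6 5c 01 8c) = 021d

2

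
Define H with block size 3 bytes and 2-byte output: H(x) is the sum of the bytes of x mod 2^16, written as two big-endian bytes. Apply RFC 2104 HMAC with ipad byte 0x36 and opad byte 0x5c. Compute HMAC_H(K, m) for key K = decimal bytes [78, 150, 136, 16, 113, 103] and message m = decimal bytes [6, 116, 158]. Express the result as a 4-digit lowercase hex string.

Key decimal bytes [78, 150, 136, 16, 113, 103] = 4e 96 88 10 71 67 is 6 bytes > B = 3, so hash it first: H(key) = 02 54, then zero-pad to 3 bytes: K' = 02 54 00.
K' ⊕ ipad = 34 62 36.  K' ⊕ opad = 5e 08 5c.
Inner input = (K'⊕ipad) ∥ m = 34 62 36 ∥ 06 74 9e.
Inner hash: sum = 52+98+54+6+116+158 = 484 → 01 e4.
Outer input = (K'⊕opad) ∥ inner = 5e 08 5c ∥ 01 e4.
Outer hash (tag): sum = 94+8+92+1+228 = 423 → 01 a7.

01a7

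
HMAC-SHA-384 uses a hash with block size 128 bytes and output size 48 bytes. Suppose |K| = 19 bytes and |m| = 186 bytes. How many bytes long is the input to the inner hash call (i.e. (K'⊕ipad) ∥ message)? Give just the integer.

314

Key is 19 ≤ 128 bytes, zero-padded: |K'| = 128.
Inner input = (K'⊕ipad) ∥ m → 128 + 186 = 314 bytes.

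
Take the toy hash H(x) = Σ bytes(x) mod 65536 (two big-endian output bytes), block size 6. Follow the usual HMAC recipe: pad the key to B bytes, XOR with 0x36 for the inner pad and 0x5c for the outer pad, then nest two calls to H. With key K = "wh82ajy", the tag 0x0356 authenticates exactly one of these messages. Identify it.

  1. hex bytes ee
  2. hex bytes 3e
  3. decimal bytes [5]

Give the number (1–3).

Key "wh82ajy" = 77 68 38 32 61 6a 79 is 7 bytes > B = 6, so hash it first: H(key) = 02 8d, then zero-pad to 6 bytes: K' = 02 8d 00 00 00 00.
K' ⊕ ipad = 34 bb 36 36 36 36; K' ⊕ opad = 5e d1 5c 5c 5c 5c.
m1: inner = H(34 bb 36 36 36 36 ee) = 02 b5; tag = H(5e d1 5c 5c 5c 5c 02 b5) = 0356 ← matches
m2: inner = H(34 bb 36 36 36 36 3e) = 02 05; tag = H(5e d1 5c 5c 5c 5c 02 05) = 02a6
m3: inner = H(34 bb 36 36 36 36 05) = 01 cc; tag = H(5e d1 5c 5c 5c 5c 01 cc) = 036c

1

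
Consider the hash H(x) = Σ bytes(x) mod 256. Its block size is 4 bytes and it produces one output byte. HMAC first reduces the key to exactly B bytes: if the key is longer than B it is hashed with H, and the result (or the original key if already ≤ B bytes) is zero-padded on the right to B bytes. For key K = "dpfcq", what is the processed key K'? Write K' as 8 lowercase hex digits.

0e000000

|K| = 5 > B = 4, so first hash the key.
H(K): sum = 100+112+102+99+113 = 526; mod 256 = 14 → 0e.
Zero-pad H(K) = 0e to 4 bytes: K' = 0e 00 00 00.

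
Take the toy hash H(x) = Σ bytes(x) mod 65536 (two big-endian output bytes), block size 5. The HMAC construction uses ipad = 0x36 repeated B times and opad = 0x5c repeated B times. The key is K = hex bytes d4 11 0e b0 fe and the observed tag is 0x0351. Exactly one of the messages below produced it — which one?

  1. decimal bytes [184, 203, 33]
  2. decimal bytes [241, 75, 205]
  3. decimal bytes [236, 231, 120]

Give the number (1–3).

2

Key hex bytes d4 11 0e b0 fe is exactly B = 5 bytes: K' = d4 11 0e b0 fe.
K' ⊕ ipad = e2 27 38 86 c8; K' ⊕ opad = 88 4d 52 ec a2.
m1: inner = H(e2 27 38 86 c8 b8 cb 21) = 04 33; tag = H(88 4d 52 ec a2 04 33) = 02ec
m2: inner = H(e2 27 38 86 c8 f1 4b cd) = 04 98; tag = H(88 4d 52 ec a2 04 98) = 0351 ← matches
m3: inner = H(e2 27 38 86 c8 ec e7 78) = 04 da; tag = H(88 4d 52 ec a2 04 da) = 0393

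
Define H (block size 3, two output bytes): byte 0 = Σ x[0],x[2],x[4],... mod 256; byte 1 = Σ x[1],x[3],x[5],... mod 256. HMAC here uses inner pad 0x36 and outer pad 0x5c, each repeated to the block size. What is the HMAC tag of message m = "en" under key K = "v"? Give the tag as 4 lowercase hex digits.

2140

Key "v" = 76 is 1 byte ≤ B = 3; zero-pad to 3 bytes: K' = 76 00 00.
K' ⊕ ipad = 40 36 36.  K' ⊕ opad = 2a 5c 5c.
Inner input = (K'⊕ipad) ∥ m = 40 36 36 ∥ 65 6e.
Inner hash: even-index sum = 228 mod 256 = 228; odd-index sum = 155 mod 256 = 155 → e4 9b.
Outer input = (K'⊕opad) ∥ inner = 2a 5c 5c ∥ e4 9b.
Outer hash (tag): even-index sum = 289 mod 256 = 33; odd-index sum = 320 mod 256 = 64 → 21 40.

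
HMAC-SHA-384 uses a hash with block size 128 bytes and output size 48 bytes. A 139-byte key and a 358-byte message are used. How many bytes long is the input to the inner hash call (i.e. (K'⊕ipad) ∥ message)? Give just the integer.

486

Key is 139 > 128 bytes, so it is hashed to 48 bytes then zero-padded to 128: |K'| = 128.
Inner input = (K'⊕ipad) ∥ m → 128 + 358 = 486 bytes.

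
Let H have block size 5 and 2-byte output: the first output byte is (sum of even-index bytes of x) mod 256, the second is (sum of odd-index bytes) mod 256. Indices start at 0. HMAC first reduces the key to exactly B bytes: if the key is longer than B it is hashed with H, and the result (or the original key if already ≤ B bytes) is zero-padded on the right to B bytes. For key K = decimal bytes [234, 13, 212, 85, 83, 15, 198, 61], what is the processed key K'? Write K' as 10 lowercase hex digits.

|K| = 8 > B = 5, so first hash the key.
H(K): even-index sum = 727 mod 256 = 215; odd-index sum = 174 mod 256 = 174 → d7 ae.
Zero-pad H(K) = d7 ae to 5 bytes: K' = d7 ae 00 00 00.

d7ae000000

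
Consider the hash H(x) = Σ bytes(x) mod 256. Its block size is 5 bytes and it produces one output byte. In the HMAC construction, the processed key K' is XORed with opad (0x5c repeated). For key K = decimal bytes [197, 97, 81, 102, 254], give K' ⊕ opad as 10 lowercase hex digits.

Key decimal bytes [197, 97, 81, 102, 254] = c5 61 51 66 fe is exactly B = 5 bytes: K' = c5 61 51 66 fe.
XOR each byte with 0x5c: c5⊕5c=99, 61⊕5c=3d, 51⊕5c=0d, 66⊕5c=3a, fe⊕5c=a2.

993d0d3aa2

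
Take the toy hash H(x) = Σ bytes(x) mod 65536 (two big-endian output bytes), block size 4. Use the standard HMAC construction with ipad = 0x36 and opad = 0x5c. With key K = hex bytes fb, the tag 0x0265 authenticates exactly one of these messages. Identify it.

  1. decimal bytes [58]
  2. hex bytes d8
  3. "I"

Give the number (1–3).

1

Key hex bytes fb is 1 byte ≤ B = 4; zero-pad to 4 bytes: K' = fb 00 00 00.
K' ⊕ ipad = cd 36 36 36; K' ⊕ opad = a7 5c 5c 5c.
m1: inner = H(cd 36 36 36 3a) = 01 a9; tag = H(a7 5c 5c 5c 01 a9) = 0265 ← matches
m2: inner = H(cd 36 36 36 d8) = 02 47; tag = H(a7 5c 5c 5c 02 47) = 0204
m3: inner = H(cd 36 36 36 49) = 01 b8; tag = H(a7 5c 5c 5c 01 b8) = 0274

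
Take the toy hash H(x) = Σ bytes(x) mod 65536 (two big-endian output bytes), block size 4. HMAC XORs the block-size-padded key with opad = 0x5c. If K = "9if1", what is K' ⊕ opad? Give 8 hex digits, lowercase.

Key "9if1" = 39 69 66 31 is exactly B = 4 bytes: K' = 39 69 66 31.
XOR each byte with 0x5c: 39⊕5c=65, 69⊕5c=35, 66⊕5c=3a, 31⊕5c=6d.

65353a6d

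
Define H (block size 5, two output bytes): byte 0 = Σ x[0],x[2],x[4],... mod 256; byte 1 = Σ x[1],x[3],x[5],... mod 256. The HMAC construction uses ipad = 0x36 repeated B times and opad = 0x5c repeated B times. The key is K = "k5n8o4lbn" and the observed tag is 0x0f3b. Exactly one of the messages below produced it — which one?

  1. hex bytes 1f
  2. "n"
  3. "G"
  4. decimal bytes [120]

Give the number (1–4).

Key "k5n8o4lbn" = 6b 35 6e 38 6f 34 6c 62 6e is 9 bytes > B = 5, so hash it first: H(key) = 22 03, then zero-pad to 5 bytes: K' = 22 03 00 00 00.
K' ⊕ ipad = 14 35 36 36 36; K' ⊕ opad = 7e 5f 5c 5c 5c.
m1: inner = H(14 35 36 36 36 1f) = 80 8a; tag = H(7e 5f 5c 5c 5c 80 8a) = c03b
m2: inner = H(14 35 36 36 36 6e) = 80 d9; tag = H(7e 5f 5c 5c 5c 80 d9) = 0f3b ← matches
m3: inner = H(14 35 36 36 36 47) = 80 b2; tag = H(7e 5f 5c 5c 5c 80 b2) = e83b
m4: inner = H(14 35 36 36 36 78) = 80 e3; tag = H(7e 5f 5c 5c 5c 80 e3) = 193b

2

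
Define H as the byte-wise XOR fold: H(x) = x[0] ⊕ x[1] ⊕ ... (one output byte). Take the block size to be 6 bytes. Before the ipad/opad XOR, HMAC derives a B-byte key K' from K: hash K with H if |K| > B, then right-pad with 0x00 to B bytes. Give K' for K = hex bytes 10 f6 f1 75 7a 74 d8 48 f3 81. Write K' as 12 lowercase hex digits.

|K| = 10 > B = 6, so first hash the key.
H(K): XOR 10⊕f6⊕f1⊕75⊕7a⊕74⊕d8⊕48⊕f3⊕81 = 8e.
Zero-pad H(K) = 8e to 6 bytes: K' = 8e 00 00 00 00 00.

8e0000000000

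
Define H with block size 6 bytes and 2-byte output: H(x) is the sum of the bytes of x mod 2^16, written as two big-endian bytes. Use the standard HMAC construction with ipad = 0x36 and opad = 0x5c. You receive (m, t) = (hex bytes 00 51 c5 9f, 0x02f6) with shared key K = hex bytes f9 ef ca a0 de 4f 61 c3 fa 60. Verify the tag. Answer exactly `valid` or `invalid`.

Key hex bytes f9 ef ca a0 de 4f 61 c3 fa 60 is 10 bytes > B = 6, so hash it first: H(key) = 06 fd, then zero-pad to 6 bytes: K' = 06 fd 00 00 00 00.
K' ⊕ ipad = 30 cb 36 36 36 36; K' ⊕ opad = 5a a1 5c 5c 5c 5c.
Inner hash: sum = 48+203+54+54+54+54+0+81+197+159 = 904 → 03 88.
Outer hash (recomputed tag): sum = 90+161+92+92+92+92+3+136 = 758 → 02 f6.
Recomputed tag = 02f6; claimed = 02f6 → match.

valid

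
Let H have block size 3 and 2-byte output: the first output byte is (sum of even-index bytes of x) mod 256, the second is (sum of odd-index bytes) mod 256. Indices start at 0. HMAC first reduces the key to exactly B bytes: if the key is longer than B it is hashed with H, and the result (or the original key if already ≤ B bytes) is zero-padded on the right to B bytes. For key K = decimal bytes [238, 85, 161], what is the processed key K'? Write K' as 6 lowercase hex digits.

Key decimal bytes [238, 85, 161] = ee 55 a1 is exactly B = 3 bytes: K' = ee 55 a1.

ee55a1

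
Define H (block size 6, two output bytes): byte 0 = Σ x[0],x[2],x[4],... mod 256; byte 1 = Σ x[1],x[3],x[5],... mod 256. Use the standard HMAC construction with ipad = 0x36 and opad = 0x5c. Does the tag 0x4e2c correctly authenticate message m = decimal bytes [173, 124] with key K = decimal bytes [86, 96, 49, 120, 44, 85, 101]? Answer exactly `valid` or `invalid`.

invalid

Key decimal bytes [86, 96, 49, 120, 44, 85, 101] = 56 60 31 78 2c 55 65 is 7 bytes > B = 6, so hash it first: H(key) = 18 2d, then zero-pad to 6 bytes: K' = 18 2d 00 00 00 00.
K' ⊕ ipad = 2e 1b 36 36 36 36; K' ⊕ opad = 44 71 5c 5c 5c 5c.
Inner hash: even-index sum = 327 mod 256 = 71; odd-index sum = 259 mod 256 = 3 → 47 03.
Outer hash (recomputed tag): even-index sum = 323 mod 256 = 67; odd-index sum = 300 mod 256 = 44 → 43 2c.
Recomputed tag = 432c; claimed = 4e2c → mismatch.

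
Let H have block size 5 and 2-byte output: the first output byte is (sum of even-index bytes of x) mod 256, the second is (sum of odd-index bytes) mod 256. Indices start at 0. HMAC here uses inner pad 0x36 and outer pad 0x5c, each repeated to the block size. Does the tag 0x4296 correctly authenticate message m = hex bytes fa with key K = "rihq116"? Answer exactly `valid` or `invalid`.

valid

Key "rihq116" = 72 69 68 71 31 31 36 is 7 bytes > B = 5, so hash it first: H(key) = 41 0b, then zero-pad to 5 bytes: K' = 41 0b 00 00 00.
K' ⊕ ipad = 77 3d 36 36 36; K' ⊕ opad = 1d 57 5c 5c 5c.
Inner hash: even-index sum = 227 mod 256 = 227; odd-index sum = 365 mod 256 = 109 → e3 6d.
Outer hash (recomputed tag): even-index sum = 322 mod 256 = 66; odd-index sum = 406 mod 256 = 150 → 42 96.
Recomputed tag = 4296; claimed = 4296 → match.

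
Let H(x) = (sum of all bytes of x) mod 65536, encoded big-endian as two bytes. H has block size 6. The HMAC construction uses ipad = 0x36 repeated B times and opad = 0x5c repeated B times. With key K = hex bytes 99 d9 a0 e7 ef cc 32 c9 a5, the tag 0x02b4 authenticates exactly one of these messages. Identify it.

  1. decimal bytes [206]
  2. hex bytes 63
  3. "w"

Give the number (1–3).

Key hex bytes 99 d9 a0 e7 ef cc 32 c9 a5 is 9 bytes > B = 6, so hash it first: H(key) = 06 54, then zero-pad to 6 bytes: K' = 06 54 00 00 00 00.
K' ⊕ ipad = 30 62 36 36 36 36; K' ⊕ opad = 5a 08 5c 5c 5c 5c.
m1: inner = H(30 62 36 36 36 36 ce) = 02 38; tag = H(5a 08 5c 5c 5c 5c 02 38) = 020c
m2: inner = H(30 62 36 36 36 36 63) = 01 cd; tag = H(5a 08 5c 5c 5c 5c 01 cd) = 02a0
m3: inner = H(30 62 36 36 36 36 77) = 01 e1; tag = H(5a 08 5c 5c 5c 5c 01 e1) = 02b4 ← matches

3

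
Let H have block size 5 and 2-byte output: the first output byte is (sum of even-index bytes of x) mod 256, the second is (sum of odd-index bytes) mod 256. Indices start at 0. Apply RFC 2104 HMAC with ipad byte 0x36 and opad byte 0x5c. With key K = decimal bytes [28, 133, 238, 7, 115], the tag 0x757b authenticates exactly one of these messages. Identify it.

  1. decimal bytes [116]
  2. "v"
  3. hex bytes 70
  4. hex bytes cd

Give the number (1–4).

3

Key decimal bytes [28, 133, 238, 7, 115] = 1c 85 ee 07 73 is exactly B = 5 bytes: K' = 1c 85 ee 07 73.
K' ⊕ ipad = 2a b3 d8 31 45; K' ⊕ opad = 40 d9 b2 5b 2f.
m1: inner = H(2a b3 d8 31 45 74) = 47 58; tag = H(40 d9 b2 5b 2f 47 58) = 797b
m2: inner = H(2a b3 d8 31 45 76) = 47 5a; tag = H(40 d9 b2 5b 2f 47 5a) = 7b7b
m3: inner = H(2a b3 d8 31 45 70) = 47 54; tag = H(40 d9 b2 5b 2f 47 54) = 757b ← matches
m4: inner = H(2a b3 d8 31 45 cd) = 47 b1; tag = H(40 d9 b2 5b 2f 47 b1) = d27b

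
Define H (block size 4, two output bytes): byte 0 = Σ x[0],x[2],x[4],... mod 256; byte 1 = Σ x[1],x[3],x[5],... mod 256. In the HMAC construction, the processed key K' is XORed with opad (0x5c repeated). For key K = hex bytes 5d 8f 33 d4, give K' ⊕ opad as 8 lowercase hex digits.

01d36f88

Key hex bytes 5d 8f 33 d4 is exactly B = 4 bytes: K' = 5d 8f 33 d4.
XOR each byte with 0x5c: 5d⊕5c=01, 8f⊕5c=d3, 33⊕5c=6f, d4⊕5c=88.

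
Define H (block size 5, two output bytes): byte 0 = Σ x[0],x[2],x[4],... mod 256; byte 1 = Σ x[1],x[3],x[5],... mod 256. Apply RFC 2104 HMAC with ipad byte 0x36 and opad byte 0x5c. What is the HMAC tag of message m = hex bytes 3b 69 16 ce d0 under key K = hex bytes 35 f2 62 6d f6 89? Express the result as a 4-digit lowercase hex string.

be6e

Key hex bytes 35 f2 62 6d f6 89 is 6 bytes > B = 5, so hash it first: H(key) = 8d e8, then zero-pad to 5 bytes: K' = 8d e8 00 00 00.
K' ⊕ ipad = bb de 36 36 36.  K' ⊕ opad = d1 b4 5c 5c 5c.
Inner input = (K'⊕ipad) ∥ m = bb de 36 36 36 ∥ 3b 69 16 ce d0.
Inner hash: even-index sum = 606 mod 256 = 94; odd-index sum = 565 mod 256 = 53 → 5e 35.
Outer input = (K'⊕opad) ∥ inner = d1 b4 5c 5c 5c ∥ 5e 35.
Outer hash (tag): even-index sum = 446 mod 256 = 190; odd-index sum = 366 mod 256 = 110 → be 6e.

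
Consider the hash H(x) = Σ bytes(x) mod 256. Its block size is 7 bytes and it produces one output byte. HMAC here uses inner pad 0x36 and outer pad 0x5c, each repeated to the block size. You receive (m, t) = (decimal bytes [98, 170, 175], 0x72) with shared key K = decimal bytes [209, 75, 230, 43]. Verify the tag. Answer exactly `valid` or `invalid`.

Key decimal bytes [209, 75, 230, 43] = d1 4b e6 2b is 4 bytes ≤ B = 7; zero-pad to 7 bytes: K' = d1 4b e6 2b 00 00 00.
K' ⊕ ipad = e7 7d d0 1d 36 36 36; K' ⊕ opad = 8d 17 ba 77 5c 5c 5c.
Inner hash: sum = 231+125+208+29+54+54+54+98+170+175 = 1198; mod 256 = 174 → ae.
Outer hash (recomputed tag): sum = 141+23+186+119+92+92+92+174 = 919; mod 256 = 151 → 97.
Recomputed tag = 97; claimed = 72 → mismatch.

invalid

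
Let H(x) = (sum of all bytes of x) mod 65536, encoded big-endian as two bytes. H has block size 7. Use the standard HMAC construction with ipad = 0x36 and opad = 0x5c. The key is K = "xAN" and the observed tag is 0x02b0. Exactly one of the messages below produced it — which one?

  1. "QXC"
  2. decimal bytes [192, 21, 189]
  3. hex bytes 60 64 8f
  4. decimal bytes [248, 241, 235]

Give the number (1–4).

4

Key "xAN" = 78 41 4e is 3 bytes ≤ B = 7; zero-pad to 7 bytes: K' = 78 41 4e 00 00 00 00.
K' ⊕ ipad = 4e 77 78 36 36 36 36; K' ⊕ opad = 24 1d 12 5c 5c 5c 5c.
m1: inner = H(4e 77 78 36 36 36 36 51 58 43) = 03 01; tag = H(24 1d 12 5c 5c 5c 5c 03 01) = 01c7
m2: inner = H(4e 77 78 36 36 36 36 c0 15 bd) = 03 a7; tag = H(24 1d 12 5c 5c 5c 5c 03 a7) = 026d
m3: inner = H(4e 77 78 36 36 36 36 60 64 8f) = 03 68; tag = H(24 1d 12 5c 5c 5c 5c 03 68) = 022e
m4: inner = H(4e 77 78 36 36 36 36 f8 f1 eb) = 04 e9; tag = H(24 1d 12 5c 5c 5c 5c 04 e9) = 02b0 ← matches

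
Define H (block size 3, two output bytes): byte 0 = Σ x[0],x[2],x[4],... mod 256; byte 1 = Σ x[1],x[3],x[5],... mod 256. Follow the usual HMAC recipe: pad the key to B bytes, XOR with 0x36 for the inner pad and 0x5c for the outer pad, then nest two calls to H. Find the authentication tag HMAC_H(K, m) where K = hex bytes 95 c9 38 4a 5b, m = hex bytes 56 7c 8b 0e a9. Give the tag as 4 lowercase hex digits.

7f2d

Key hex bytes 95 c9 38 4a 5b is 5 bytes > B = 3, so hash it first: H(key) = 28 13, then zero-pad to 3 bytes: K' = 28 13 00.
K' ⊕ ipad = 1e 25 36.  K' ⊕ opad = 74 4f 5c.
Inner input = (K'⊕ipad) ∥ m = 1e 25 36 ∥ 56 7c 8b 0e a9.
Inner hash: even-index sum = 222 mod 256 = 222; odd-index sum = 431 mod 256 = 175 → de af.
Outer input = (K'⊕opad) ∥ inner = 74 4f 5c ∥ de af.
Outer hash (tag): even-index sum = 383 mod 256 = 127; odd-index sum = 301 mod 256 = 45 → 7f 2d.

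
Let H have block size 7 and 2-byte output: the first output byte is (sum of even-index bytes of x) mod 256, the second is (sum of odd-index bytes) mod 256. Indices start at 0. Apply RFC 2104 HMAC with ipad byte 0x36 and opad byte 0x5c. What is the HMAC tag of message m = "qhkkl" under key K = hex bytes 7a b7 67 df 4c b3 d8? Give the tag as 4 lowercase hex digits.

Key hex bytes 7a b7 67 df 4c b3 d8 is exactly B = 7 bytes: K' = 7a b7 67 df 4c b3 d8.
K' ⊕ ipad = 4c 81 51 e9 7a 85 ee.  K' ⊕ opad = 26 eb 3b 83 10 ef 84.
Inner input = (K'⊕ipad) ∥ m = 4c 81 51 e9 7a 85 ee ∥ 71 68 6b 6b 6c.
Inner hash: even-index sum = 728 mod 256 = 216; odd-index sum = 823 mod 256 = 55 → d8 37.
Outer input = (K'⊕opad) ∥ inner = 26 eb 3b 83 10 ef 84 ∥ d8 37.
Outer hash (tag): even-index sum = 300 mod 256 = 44; odd-index sum = 821 mod 256 = 53 → 2c 35.

2c35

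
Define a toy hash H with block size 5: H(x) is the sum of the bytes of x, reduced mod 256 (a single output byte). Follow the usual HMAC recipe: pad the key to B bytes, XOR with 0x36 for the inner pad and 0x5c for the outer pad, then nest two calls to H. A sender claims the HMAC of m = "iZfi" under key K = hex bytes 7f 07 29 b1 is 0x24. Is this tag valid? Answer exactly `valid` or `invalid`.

valid

Key hex bytes 7f 07 29 b1 is 4 bytes ≤ B = 5; zero-pad to 5 bytes: K' = 7f 07 29 b1 00.
K' ⊕ ipad = 49 31 1f 87 36; K' ⊕ opad = 23 5b 75 ed 5c.
Inner hash: sum = 73+49+31+135+54+105+90+102+105 = 744; mod 256 = 232 → e8.
Outer hash (recomputed tag): sum = 35+91+117+237+92+232 = 804; mod 256 = 36 → 24.
Recomputed tag = 24; claimed = 24 → match.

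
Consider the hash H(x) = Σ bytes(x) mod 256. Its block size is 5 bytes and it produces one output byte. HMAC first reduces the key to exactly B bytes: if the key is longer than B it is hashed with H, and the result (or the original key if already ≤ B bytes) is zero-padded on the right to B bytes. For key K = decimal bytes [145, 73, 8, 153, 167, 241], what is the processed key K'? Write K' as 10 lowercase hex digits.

|K| = 6 > B = 5, so first hash the key.
H(K): sum = 145+73+8+153+167+241 = 787; mod 256 = 19 → 13.
Zero-pad H(K) = 13 to 5 bytes: K' = 13 00 00 00 00.

1300000000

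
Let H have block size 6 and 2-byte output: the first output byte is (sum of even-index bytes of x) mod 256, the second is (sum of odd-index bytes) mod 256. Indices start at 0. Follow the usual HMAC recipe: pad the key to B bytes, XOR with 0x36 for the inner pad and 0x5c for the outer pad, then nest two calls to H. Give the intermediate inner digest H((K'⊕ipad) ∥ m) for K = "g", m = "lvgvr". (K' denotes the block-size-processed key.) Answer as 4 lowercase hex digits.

Key "g" = 67 is 1 byte ≤ B = 6; zero-pad to 6 bytes: K' = 67 00 00 00 00 00.
K' ⊕ ipad = 51 36 36 36 36 36.
Inner input = 51 36 36 36 36 36 ∥ 6c 76 67 76 72.
Inner hash: even-index sum = 514 mod 256 = 2; odd-index sum = 398 mod 256 = 142 → 02 8e.

028e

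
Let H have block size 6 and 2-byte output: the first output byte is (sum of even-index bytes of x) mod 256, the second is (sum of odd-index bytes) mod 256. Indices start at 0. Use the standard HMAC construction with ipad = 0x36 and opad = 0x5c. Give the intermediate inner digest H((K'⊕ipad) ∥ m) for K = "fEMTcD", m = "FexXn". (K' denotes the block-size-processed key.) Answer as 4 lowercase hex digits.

Key "fEMTcD" = 66 45 4d 54 63 44 is exactly B = 6 bytes: K' = 66 45 4d 54 63 44.
K' ⊕ ipad = 50 73 7b 62 55 72.
Inner input = 50 73 7b 62 55 72 ∥ 46 65 78 58 6e.
Inner hash: even-index sum = 588 mod 256 = 76; odd-index sum = 516 mod 256 = 4 → 4c 04.

4c04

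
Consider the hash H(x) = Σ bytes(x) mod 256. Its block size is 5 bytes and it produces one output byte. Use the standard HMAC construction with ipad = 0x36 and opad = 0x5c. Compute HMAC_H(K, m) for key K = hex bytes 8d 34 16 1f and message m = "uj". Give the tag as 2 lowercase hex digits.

3d

Key hex bytes 8d 34 16 1f is 4 bytes ≤ B = 5; zero-pad to 5 bytes: K' = 8d 34 16 1f 00.
K' ⊕ ipad = bb 02 20 29 36.  K' ⊕ opad = d1 68 4a 43 5c.
Inner input = (K'⊕ipad) ∥ m = bb 02 20 29 36 ∥ 75 6a.
Inner hash: sum = 187+2+32+41+54+117+106 = 539; mod 256 = 27 → 1b.
Outer input = (K'⊕opad) ∥ inner = d1 68 4a 43 5c ∥ 1b.
Outer hash (tag): sum = 209+104+74+67+92+27 = 573; mod 256 = 61 → 3d.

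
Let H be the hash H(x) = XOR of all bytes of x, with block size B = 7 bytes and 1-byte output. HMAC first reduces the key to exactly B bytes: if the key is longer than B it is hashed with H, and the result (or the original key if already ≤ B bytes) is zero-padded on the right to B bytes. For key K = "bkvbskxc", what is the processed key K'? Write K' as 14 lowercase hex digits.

|K| = 8 > B = 7, so first hash the key.
H(K): XOR 62⊕6b⊕76⊕62⊕73⊕6b⊕78⊕63 = 1e.
Zero-pad H(K) = 1e to 7 bytes: K' = 1e 00 00 00 00 00 00.

1e000000000000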